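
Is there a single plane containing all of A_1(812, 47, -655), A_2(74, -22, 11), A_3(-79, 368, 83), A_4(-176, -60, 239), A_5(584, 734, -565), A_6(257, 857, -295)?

The plane through A_1, A_2, A_3 has normal n = A_1A_2 × A_1A_3 = (-264708, -48762, -298377) and equation n·P = -21797775.
Checking the remaining points: n·A_4 = -21797775, n·A_5 = -21797775, n·A_6 = -21797775.
All equal -21797775, so all 6 points lie in one plane.

Yes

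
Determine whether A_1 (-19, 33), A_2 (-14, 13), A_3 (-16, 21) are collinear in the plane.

Yes

A_1A_2 = (5, -20), A_1A_3 = (3, -12).
Twice the signed area of △A_1A_2A_3 is (5)(-12) − (-20)(3) = 0.
The triangle is degenerate (zero area), so the points are collinear.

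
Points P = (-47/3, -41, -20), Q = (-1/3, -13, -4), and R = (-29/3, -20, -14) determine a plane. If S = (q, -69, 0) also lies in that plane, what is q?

A normal to the plane is n = PQ × PR = (-168, 4, 154).
S lies in the plane iff n · PS = 0.
This gives (-168)q + (336) = 0, so q = 2.

2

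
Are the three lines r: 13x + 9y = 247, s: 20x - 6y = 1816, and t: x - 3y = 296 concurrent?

The three lines meet at one point iff the augmented coefficient matrix [aᵢ bᵢ cᵢ] has rank < 3, i.e. its determinant vanishes.
Here the determinant is -2538.
Nonzero, so no common point exists.

No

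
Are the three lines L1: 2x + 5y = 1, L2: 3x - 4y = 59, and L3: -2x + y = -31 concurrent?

Lines aᵢx + bᵢy = cᵢ with pairwise distinct directions are concurrent exactly when det[aᵢ bᵢ cᵢ] = 0.
Here the determinant is 0.
It vanishes, so the lines are concurrent at (13, -5).

Yes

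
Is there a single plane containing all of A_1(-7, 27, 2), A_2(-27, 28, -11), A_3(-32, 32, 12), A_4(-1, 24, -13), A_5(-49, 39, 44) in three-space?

The plane through A_1, A_2, A_3 has normal n = A_1A_2 × A_1A_3 = (75, 525, -75) and equation n·P = 13500.
Checking the remaining points: n·A_4 = 13500, n·A_5 = 13500.
All equal 13500, so all 5 points lie in one plane.

Yes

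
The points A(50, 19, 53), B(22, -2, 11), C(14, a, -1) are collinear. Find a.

-8

Direction AB = (-28, -21, -42). From the x-coordinate of C, the parameter along the line is τ = (14 − 50)/(-28) = 9/7.
Then a = 19 + 9/7·(-21) = -8.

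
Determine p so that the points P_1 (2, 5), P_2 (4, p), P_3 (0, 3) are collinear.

The three points are collinear iff det[P_1P_2; P_1P_3] = 0.
This determinant is linear in p: (2)p + (-14) = 0, so p = 7.

7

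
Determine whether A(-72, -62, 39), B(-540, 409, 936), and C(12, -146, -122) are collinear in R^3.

No

AB = (-468, 471, 897), AC = (84, -84, -161).
AB × AC = (-483, 0, -252).
The cross product is nonzero, so the points do not lie on one line.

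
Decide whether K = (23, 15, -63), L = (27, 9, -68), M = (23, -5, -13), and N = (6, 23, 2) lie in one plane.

With K as base: KL = (4, -6, -5), KM = (0, -20, 50), KN = (-17, 8, 65).
KM × KN = (-1700, -850, -340).
KL · (KM × KN) = 0.
The scalar triple product vanishes, so the four points are coplanar.

Yes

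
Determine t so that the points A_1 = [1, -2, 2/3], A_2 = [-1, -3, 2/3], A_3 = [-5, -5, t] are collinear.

2/3

Direction A_1A_2 = (-2, -1, 0). From the x-coordinate of A_3, the parameter along the line is τ = (-5 − 1)/(-2) = 3.
Then t = 2/3 + 3·(0) = 2/3.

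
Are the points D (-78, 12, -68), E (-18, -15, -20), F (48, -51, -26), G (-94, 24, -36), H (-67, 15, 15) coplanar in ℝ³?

Yes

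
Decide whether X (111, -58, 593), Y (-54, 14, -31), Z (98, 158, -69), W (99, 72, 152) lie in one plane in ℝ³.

No

The four points are coplanar iff the 3×3 determinant with rows XY, XZ, XW is zero.
Rows: (-165, 72, -624), (-13, 216, -662), (-12, 130, -441).
Expanding along the first row: (-165)(-9196) − (72)(-2211) + (-624)(902) = 1113684.
Nonzero ⇒ not coplanar.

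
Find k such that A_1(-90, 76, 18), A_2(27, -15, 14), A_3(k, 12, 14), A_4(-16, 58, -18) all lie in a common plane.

-6

Normal to plane A_1A_2A_4: n = (3204, 3916, 4628); plane equation n·P = 92560.
Requiring n·A_3 = 92560: (3204)k + (111784) = 92560.
So k = -6.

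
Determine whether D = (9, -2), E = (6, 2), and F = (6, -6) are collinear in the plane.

DE = (-3, 4), DF = (-3, -4).
If collinear, DF would be a scalar multiple of DE. But (-3)·(-4) ≠ (4)·(-3) (difference 24), so they are not parallel; the points are not collinear.

No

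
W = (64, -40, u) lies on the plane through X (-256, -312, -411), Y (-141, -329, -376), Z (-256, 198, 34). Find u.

Coplanarity requires XY · (XZ × XW) = 0.
XY = (115, -17, 35), XZ = (0, 510, 445); the triple product is linear in u with coefficient 58650 and constant term 2052750.
Setting it to zero: u = -35.

-35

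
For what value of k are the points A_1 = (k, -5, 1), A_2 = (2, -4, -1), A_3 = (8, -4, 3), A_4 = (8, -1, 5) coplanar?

6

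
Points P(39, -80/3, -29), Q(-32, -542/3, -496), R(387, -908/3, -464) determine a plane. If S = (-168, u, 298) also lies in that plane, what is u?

490/3

Coplanarity requires PQ · (PR × PS) = 0.
PQ = (-71, -154, -467), PR = (348, -276, -435); the triple product is linear in u with coefficient -193401 and constant term 31588830.
Setting it to zero: u = 490/3.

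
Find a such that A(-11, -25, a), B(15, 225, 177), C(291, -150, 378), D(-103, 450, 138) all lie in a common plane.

-49

The points are coplanar iff AB · (AC × AD) = 0.
Expanding, this is linear in a: (-17850)a + (-874650) = 0.
So a = -49.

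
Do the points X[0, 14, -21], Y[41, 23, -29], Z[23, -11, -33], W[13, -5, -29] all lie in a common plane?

Yes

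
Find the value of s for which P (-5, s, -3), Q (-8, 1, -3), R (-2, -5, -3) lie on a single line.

-2

Collinearity requires PQ × PR = 0; each component is linear in s.
The z-component gives (6)s + (12) = 0, so s = -2.
The remaining components then also vanish.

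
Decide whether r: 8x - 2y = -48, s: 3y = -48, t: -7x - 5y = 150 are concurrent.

Intersecting r and s: solving the 2×2 system gives (x, y) = (-10, -16).
Substitute into t: (-7)(-10) + (-5)(-16) = 150.
This equals 150, so (-10, -16) lies on all three lines and they are concurrent.

Yes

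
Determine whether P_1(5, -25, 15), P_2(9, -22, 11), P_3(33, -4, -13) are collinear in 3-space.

Yes

P_1P_2 = (4, 3, -4), P_1P_3 = (28, 21, -28).
Each component of P_1P_3 is 7 times the corresponding component of P_1P_2, so P_1P_3 = 7·P_1P_2 and the points are collinear.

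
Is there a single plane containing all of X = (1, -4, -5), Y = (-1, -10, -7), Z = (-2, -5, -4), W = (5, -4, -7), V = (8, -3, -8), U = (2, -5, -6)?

The plane through X, Y, Z has normal n = XY × XZ = (-8, 8, -16) and equation n·P = 40.
Checking the remaining points: n·W = 40, n·V = 40, n·U = 40.
All equal 40, so all 6 points lie in one plane.

Yes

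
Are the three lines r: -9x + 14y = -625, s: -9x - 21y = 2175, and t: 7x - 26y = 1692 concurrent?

Intersecting r and s: solving the 2×2 system gives (x, y) = (-55, -80).
Substitute into t: (7)(-55) + (-26)(-80) = 1695.
But t requires 1692 ≠ 1695, so the three lines have no common point.

No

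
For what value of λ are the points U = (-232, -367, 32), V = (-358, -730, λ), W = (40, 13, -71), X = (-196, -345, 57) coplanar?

335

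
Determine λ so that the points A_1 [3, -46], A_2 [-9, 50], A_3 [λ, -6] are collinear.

-2

The three points are collinear iff det[A_1A_2; A_1A_3] = 0.
This determinant is linear in λ: (-96)λ + (-192) = 0, so λ = -2.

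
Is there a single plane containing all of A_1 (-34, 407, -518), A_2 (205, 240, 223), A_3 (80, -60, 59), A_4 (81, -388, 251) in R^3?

Yes

A normal to the plane through A_1, A_2, A_3 is n = A_1A_2 × A_1A_3 = (249688, -53429, -92575).
The plane has equation n·P = 17718855. For A_4: n·A_4 = 17718855.
Equal, so A_4 lies in the plane and all four are coplanar.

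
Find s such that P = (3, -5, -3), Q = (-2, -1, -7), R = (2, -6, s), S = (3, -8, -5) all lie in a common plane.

The points are coplanar iff PQ · (PR × PS) = 0.
Expanding, this is linear in s: (-15)s + (-75) = 0.
So s = -5.

-5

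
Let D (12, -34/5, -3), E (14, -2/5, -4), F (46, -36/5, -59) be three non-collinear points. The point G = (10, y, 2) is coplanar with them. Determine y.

-2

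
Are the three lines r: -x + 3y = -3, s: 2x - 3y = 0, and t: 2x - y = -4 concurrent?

Yes

Lines aᵢx + bᵢy = cᵢ with pairwise distinct directions are concurrent exactly when det[aᵢ bᵢ cᵢ] = 0.
Here the determinant is 0.
It vanishes, so the lines are concurrent at (-3, -2).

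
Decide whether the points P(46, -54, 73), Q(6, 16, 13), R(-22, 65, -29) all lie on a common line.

PQ = (-40, 70, -60), PR = (-68, 119, -102).
PQ × PR = (0, 0, 0).
The cross product vanishes, so the three points are collinear.

Yes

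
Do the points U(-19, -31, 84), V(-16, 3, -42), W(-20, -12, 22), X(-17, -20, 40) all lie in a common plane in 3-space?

Yes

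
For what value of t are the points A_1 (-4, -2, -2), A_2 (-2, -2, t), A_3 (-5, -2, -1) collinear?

Direction A_1A_3 = (-1, 0, 1). From the x-coordinate of A_2, the parameter along the line is τ = (-2 − (-4))/(-1) = -2.
Then t = (-2) + (-2)·(1) = -4.

-4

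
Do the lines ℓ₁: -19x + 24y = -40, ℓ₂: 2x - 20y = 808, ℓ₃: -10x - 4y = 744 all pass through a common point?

Lines aᵢx + bᵢy = cᵢ with pairwise distinct directions are concurrent exactly when det[aᵢ bᵢ cᵢ] = 0.
Here the determinant is 0.
It vanishes, so the lines are concurrent at (-56, -46).

Yes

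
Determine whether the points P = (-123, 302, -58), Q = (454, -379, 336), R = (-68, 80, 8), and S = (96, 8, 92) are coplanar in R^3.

No

With P as base: PQ = (577, -681, 394), PR = (55, -222, 66), PS = (219, -294, 150).
PR × PS = (-13896, 6204, 32448).
PQ · (PR × PS) = 541596.
Since 541596 ≠ 0, the four points are not coplanar.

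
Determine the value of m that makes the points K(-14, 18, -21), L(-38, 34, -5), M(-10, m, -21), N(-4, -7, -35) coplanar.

22

Coplanarity ⇔ det[KL; KM; KN] = 0.
Expanding, this is linear in m: (176)m + (-3872) = 0.
So m = 22.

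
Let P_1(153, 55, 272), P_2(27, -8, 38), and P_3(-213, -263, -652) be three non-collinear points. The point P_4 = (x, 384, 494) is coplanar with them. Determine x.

The plane through P_1, P_2, P_3 has equation −16200x − 30780y + 17010z = 455220.
Substituting P_4: (-16200)x + (-3416580) = 455220, so x = -239.

-239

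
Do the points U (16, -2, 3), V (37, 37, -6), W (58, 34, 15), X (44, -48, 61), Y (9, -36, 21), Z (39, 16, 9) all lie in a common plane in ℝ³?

No

The plane through U, V, W has normal n = UV × UW = (792, -630, -882) and equation n·P = 11286.
Checking the remaining points: n·X = 11286, n·Y = 11286, n·Z = 12870.
Since n·Z = 12870 ≠ 11286, Z is off the plane and the points are not all coplanar.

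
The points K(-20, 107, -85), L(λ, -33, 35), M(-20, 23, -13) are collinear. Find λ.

Collinearity requires KL × KM = 0; each component is linear in λ.
The y-component gives (-72)λ + (-1440) = 0, so λ = -20.
The remaining components then also vanish.

-20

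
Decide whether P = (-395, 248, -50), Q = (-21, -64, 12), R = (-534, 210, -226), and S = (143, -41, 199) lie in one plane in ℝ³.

With P as base: PQ = (374, -312, 62), PR = (-139, -38, -176), PS = (538, -289, 249).
PR × PS = (-60326, -60077, 60615).
PQ · (PR × PS) = -59770.
Since -59770 ≠ 0, the four points are not coplanar.

No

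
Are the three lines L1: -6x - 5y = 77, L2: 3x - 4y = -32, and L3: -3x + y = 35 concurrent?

Yes

The three lines meet at one point iff the augmented coefficient matrix [aᵢ bᵢ cᵢ] has rank < 3, i.e. its determinant vanishes.
Here the determinant is 0.
It vanishes, so the lines are concurrent at (-12, -1).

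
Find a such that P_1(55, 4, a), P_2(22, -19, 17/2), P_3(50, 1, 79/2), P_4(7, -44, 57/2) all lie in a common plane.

Coplanarity ⇔ det[P_1P_2; P_1P_3; P_1P_4] = 0.
Expanding, this is linear in a: (400)a + (-18600) = 0.
So a = 93/2.

93/2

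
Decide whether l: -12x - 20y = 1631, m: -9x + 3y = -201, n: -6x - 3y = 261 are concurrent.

No

Intersecting l and m: solving the 2×2 system gives (x, y) = (-97/24, -633/8).
Substitute into n: (-6)(-97/24) + (-3)(-633/8) = 2093/8.
But n requires 261 ≠ 2093/8, so the three lines have no common point.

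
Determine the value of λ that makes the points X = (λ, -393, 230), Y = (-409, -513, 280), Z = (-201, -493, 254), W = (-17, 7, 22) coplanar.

-433

The points are coplanar iff XY · (XZ × XW) = 0.
Expanding, this is linear in λ: (-8360)λ + (-3619880) = 0.
So λ = -433.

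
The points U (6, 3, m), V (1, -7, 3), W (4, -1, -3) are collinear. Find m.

Collinearity requires UV × UW = 0; each component is linear in m.
The x-component gives (6)m + (42) = 0, so m = -7.
The remaining components then also vanish.

-7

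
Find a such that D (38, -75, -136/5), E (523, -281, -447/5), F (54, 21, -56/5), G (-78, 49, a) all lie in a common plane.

4/5

The points are coplanar iff DE · (DF × DG) = 0.
Expanding, this is linear in a: (49856)a + (-199424/5) = 0.
So a = 4/5.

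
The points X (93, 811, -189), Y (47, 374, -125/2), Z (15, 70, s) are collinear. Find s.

51/2

Collinearity requires XY × XZ = 0; each component is linear in s.
The x-component gives (-437)s + (22287/2) = 0, so s = 51/2.
The remaining components then also vanish.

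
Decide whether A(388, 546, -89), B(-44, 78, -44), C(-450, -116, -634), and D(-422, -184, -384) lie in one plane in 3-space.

The four points are coplanar iff the 3×3 determinant with rows AB, AC, AD is zero.
Rows: (-432, -468, 45), (-838, -662, -545), (-810, -730, -295).
Expanding along the first row: (-432)(-202560) − (-468)(-194240) + (45)(75520) = 0.
Zero determinant ⇒ coplanar.

Yes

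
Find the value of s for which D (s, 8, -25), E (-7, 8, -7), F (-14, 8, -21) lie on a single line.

-16

Collinearity requires DE × DF = 0; each component is linear in s.
The y-component gives (-14)s + (-224) = 0, so s = -16.
The remaining components then also vanish.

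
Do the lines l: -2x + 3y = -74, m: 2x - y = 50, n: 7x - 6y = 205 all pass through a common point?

Yes

Intersecting l and m: solving the 2×2 system gives (x, y) = (19, -12).
Substitute into n: (7)(19) + (-6)(-12) = 205.
This equals 205, so (19, -12) lies on all three lines and they are concurrent.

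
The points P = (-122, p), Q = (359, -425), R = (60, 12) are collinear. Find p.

278

Collinearity: (P − Q) must be parallel to (R − Q) = (-299, 437).
Cross-multiplying the components: (p − (-425))·(-299) = (-481)·(437).
Solving gives p = 278.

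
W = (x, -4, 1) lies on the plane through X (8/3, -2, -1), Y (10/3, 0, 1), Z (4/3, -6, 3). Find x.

2

A normal to the plane is n = XY × XZ = (16, -16/3, 0).
W lies in the plane iff n · XW = 0.
This gives (16)x + (-32) = 0, so x = 2.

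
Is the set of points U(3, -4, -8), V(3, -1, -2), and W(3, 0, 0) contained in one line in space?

Yes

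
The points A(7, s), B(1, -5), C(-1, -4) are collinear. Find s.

-8

The three points are collinear iff det[AB; AC] = 0.
This determinant is linear in s: (-2)s + (-16) = 0, so s = -8.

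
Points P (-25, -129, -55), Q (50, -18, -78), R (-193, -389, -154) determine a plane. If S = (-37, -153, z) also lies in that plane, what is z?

The plane through P, Q, R has equation −16969x + 11289y − 852z = -985196.
Substituting S: (-852)z + (-1099364) = -985196, so z = -134.

-134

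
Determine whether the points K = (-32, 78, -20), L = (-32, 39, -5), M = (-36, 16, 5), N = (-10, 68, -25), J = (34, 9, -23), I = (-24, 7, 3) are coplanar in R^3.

No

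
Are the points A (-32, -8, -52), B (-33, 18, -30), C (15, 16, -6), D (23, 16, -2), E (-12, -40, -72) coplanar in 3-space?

No

The plane through A, B, C has normal n = AB × AC = (668, 1080, -1246) and equation n·P = 34776.
Checking the remaining points: n·D = 35136, n·E = 38496.
Since n·D = 35136 ≠ 34776, D is off the plane and the points are not all coplanar.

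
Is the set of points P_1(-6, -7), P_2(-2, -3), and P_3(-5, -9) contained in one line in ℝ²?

P_1P_2 = (4, 4), P_1P_3 = (1, -2).
Twice the signed area of △P_1P_2P_3 is (4)(-2) − (4)(1) = -12.
The area is nonzero, so the three points are not collinear.

No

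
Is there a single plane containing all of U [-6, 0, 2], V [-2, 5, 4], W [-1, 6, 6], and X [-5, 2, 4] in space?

No

With U as base: UV = (4, 5, 2), UW = (5, 6, 4), UX = (1, 2, 2).
UW × UX = (4, -6, 4).
UV · (UW × UX) = -6.
Since -6 ≠ 0, the four points are not coplanar.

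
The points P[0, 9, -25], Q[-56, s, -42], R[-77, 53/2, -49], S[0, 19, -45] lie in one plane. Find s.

Normal to plane PRS: n = (-110, -1540, -770); plane equation n·X = 5390.
Requiring n·Q = 5390: (-1540)s + (38500) = 5390.
So s = 43/2.

43/2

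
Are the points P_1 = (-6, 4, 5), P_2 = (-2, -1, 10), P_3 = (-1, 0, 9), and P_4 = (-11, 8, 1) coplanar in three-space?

A normal to the plane through P_1, P_2, P_3 is n = P_1P_2 × P_1P_3 = (0, 9, 9).
The plane has equation n·P = 81. For P_4: n·P_4 = 81.
Equal, so P_4 lies in the plane and all four are coplanar.

Yes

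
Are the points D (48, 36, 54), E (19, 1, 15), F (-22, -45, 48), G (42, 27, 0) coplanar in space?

No

The four points are coplanar iff the 3×3 determinant with rows DE, DF, DG is zero.
Rows: (-29, -35, -39), (-70, -81, -6), (-6, -9, -54).
Expanding along the first row: (-29)(4320) − (-35)(3744) + (-39)(144) = 144.
Nonzero ⇒ not coplanar.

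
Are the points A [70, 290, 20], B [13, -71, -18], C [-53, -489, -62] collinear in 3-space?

Yes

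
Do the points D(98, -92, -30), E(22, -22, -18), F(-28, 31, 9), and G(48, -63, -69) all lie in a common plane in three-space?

Yes

A normal to the plane through D, E, F is n = DE × DF = (1254, 1452, -528).
The plane has equation n·P = 5148. For G: n·G = 5148.
Equal, so G lies in the plane and all four are coplanar.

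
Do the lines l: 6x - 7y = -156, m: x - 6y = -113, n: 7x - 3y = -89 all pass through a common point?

Yes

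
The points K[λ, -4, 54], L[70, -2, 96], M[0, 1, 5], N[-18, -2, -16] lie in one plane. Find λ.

36

Coplanarity ⇔ det[KL; KM; KN] = 0.
Expanding, this is linear in λ: (336)λ + (-12096) = 0.
So λ = 36.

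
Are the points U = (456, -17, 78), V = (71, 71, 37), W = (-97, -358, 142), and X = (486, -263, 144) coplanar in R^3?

With U as base: UV = (-385, 88, -41), UW = (-553, -341, 64), UX = (30, -246, 66).
UW × UX = (-6762, 38418, 146268).
UV · (UW × UX) = -12834.
Since -12834 ≠ 0, the four points are not coplanar.

No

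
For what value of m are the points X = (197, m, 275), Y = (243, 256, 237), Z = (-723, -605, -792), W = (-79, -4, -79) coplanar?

The points are coplanar iff XY · (XZ × XW) = 0.
Expanding, this is linear in m: (-26082)m + (7876764) = 0.
So m = 302.

302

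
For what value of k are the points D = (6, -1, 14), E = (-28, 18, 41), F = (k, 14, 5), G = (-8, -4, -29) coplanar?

-36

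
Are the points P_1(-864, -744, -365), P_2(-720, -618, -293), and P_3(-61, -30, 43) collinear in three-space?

No

P_1P_2 = (144, 126, 72), P_1P_3 = (803, 714, 408).
Comparing components 3 and 1: (72)(803) − (144)(408) = -936 ≠ 0, so P_1P_2 and P_1P_3 are not parallel and the points are not collinear.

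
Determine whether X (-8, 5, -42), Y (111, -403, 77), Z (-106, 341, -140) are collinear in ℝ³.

Yes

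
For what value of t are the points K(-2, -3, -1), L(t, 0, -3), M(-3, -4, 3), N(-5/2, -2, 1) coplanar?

-3/2

Normal to plane KMN: n = (-6, 0, -3/2); plane equation n·P = 27/2.
Requiring n·L = 27/2: (-6)t + (9/2) = 27/2.
So t = -3/2.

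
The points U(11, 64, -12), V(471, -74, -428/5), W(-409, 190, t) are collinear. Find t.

Direction UV = (460, -138, -368/5). From the x-coordinate of W, the parameter along the line is τ = (-409 − 11)/460 = -21/23.
Then t = (-12) + (-21/23)·(-368/5) = 276/5.

276/5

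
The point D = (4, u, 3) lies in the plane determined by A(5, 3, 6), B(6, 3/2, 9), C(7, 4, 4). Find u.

Coplanarity requires AB · (AC × AD) = 0.
AB = (1, -3/2, 3), AC = (2, 1, -2); the triple product is linear in u with coefficient 8 and constant term -36.
Setting it to zero: u = 9/2.

9/2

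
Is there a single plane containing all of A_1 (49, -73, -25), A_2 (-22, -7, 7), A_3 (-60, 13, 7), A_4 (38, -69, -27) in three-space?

Yes

The four points are coplanar iff the 3×3 determinant with rows A_1A_2, A_1A_3, A_1A_4 is zero.
Rows: (-71, 66, 32), (-109, 86, 32), (-11, 4, -2).
Expanding along the first row: (-71)(-300) − (66)(570) + (32)(510) = 0.
Zero determinant ⇒ coplanar.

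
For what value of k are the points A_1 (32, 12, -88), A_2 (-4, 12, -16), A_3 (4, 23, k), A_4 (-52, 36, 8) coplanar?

-65

Normal to plane A_1A_2A_4: n = (-1728, -2592, -864); plane equation n·P = -10368.
Requiring n·A_3 = -10368: (-864)k + (-66528) = -10368.
So k = -65.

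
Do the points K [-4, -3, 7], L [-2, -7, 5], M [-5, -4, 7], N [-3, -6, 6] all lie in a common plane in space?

No

With K as base: KL = (2, -4, -2), KM = (-1, -1, 0), KN = (1, -3, -1).
KM × KN = (1, -1, 4).
KL · (KM × KN) = -2.
Since -2 ≠ 0, the four points are not coplanar.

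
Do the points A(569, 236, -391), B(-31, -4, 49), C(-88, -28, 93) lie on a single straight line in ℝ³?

AB = (-600, -240, 440), AC = (-657, -264, 484).
Comparing components 3 and 1: (440)(-657) − (-600)(484) = 1320 ≠ 0, so AB and AC are not parallel and the points are not collinear.

No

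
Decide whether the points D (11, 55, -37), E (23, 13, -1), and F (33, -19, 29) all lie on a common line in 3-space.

No

DE = (12, -42, 36), DF = (22, -74, 66).
Comparing components 2 and 3: (-42)(66) − (36)(-74) = -108 ≠ 0, so DE and DF are not parallel and the points are not collinear.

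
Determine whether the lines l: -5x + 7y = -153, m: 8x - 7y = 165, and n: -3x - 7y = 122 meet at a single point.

The three lines meet at one point iff the augmented coefficient matrix [aᵢ bᵢ cᵢ] has rank < 3, i.e. its determinant vanishes.
Here the determinant is -21.
Nonzero, so no common point exists.

No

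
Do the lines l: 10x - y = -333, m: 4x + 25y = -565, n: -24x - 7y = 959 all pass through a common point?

Intersecting l and m: solving the 2×2 system gives (x, y) = (-35, -17).
Substitute into n: (-24)(-35) + (-7)(-17) = 959.
This equals 959, so (-35, -17) lies on all three lines and they are concurrent.

Yes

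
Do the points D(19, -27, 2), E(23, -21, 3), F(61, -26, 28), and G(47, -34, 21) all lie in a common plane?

No

A normal to the plane through D, E, F is n = DE × DF = (155, -62, -248).
The plane has equation n·P = 4123. For G: n·G = 4185.
4185 ≠ 4123, so G is off the plane.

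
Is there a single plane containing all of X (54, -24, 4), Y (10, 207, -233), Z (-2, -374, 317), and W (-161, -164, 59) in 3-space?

No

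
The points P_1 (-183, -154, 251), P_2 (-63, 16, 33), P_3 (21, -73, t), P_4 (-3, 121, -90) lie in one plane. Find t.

26

The points are coplanar iff P_1P_2 · (P_1P_3 × P_1P_4) = 0.
Expanding, this is linear in t: (-2400)t + (62400) = 0.
So t = 26.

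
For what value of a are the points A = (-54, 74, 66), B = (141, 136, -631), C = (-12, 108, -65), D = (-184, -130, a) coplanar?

380

The points are coplanar iff AB · (AC × AD) = 0.
Expanding, this is linear in a: (4026)a + (-1529880) = 0.
So a = 380.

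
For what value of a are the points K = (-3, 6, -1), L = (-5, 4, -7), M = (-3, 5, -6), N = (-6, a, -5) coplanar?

Normal to plane KLM: n = (4, -10, 2); plane equation n·P = -74.
Requiring n·N = -74: (-10)a + (-34) = -74.
So a = 4.

4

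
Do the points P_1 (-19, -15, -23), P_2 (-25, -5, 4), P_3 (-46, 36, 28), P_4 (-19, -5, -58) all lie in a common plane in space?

No

With P_1 as base: P_1P_2 = (-6, 10, 27), P_1P_3 = (-27, 51, 51), P_1P_4 = (0, 10, -35).
P_1P_3 × P_1P_4 = (-2295, -945, -270).
P_1P_2 · (P_1P_3 × P_1P_4) = -2970.
Since -2970 ≠ 0, the four points are not coplanar.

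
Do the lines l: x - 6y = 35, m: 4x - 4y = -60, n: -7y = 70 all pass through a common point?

The three lines meet at one point iff the augmented coefficient matrix [aᵢ bᵢ cᵢ] has rank < 3, i.e. its determinant vanishes.
Here the determinant is 0.
It vanishes, so the lines are concurrent at (-25, -10).

Yes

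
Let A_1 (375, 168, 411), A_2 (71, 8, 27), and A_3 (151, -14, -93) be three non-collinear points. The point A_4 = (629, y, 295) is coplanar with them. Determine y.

175

A normal to the plane is n = A_1A_2 × A_1A_3 = (10752, -67200, 19488).
A_4 lies in the plane iff n · A_1A_4 = 0.
This gives (-67200)y + (11760000) = 0, so y = 175.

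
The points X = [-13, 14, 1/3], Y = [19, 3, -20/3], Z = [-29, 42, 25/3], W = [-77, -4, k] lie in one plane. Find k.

19/3

The points are coplanar iff XY · (XZ × XW) = 0.
Expanding, this is linear in k: (720)k + (-4560) = 0.
So k = 19/3.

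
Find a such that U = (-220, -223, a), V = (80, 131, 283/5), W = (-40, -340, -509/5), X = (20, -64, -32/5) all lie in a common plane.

The points are coplanar iff UV · (UW × UX) = 0.
Expanding, this is linear in a: (4860)a + (48600) = 0.
So a = -10.

-10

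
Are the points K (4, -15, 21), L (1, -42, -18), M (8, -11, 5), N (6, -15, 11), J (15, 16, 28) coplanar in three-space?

The plane through K, L, M has normal n = KL × KM = (588, -204, 96) and equation n·P = 7428.
Checking the remaining points: n·N = 7644, n·J = 8244.
Since n·N = 7644 ≠ 7428, N is off the plane and the points are not all coplanar.

No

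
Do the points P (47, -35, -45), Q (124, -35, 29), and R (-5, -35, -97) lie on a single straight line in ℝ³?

No

PQ = (77, 0, 74), PR = (-52, 0, -52).
Comparing components 3 and 1: (74)(-52) − (77)(-52) = 156 ≠ 0, so PQ and PR are not parallel and the points are not collinear.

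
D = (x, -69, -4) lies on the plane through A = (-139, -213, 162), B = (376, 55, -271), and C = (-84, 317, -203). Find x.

7

Coplanarity requires AB · (AC × AD) = 0.
AB = (515, 268, -433), AC = (55, 530, -365); the triple product is linear in x with coefficient 131670 and constant term -921690.
Setting it to zero: x = 7.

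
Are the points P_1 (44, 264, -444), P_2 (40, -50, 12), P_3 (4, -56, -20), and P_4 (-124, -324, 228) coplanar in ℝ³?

Yes

With P_1 as base: P_1P_2 = (-4, -314, 456), P_1P_3 = (-40, -320, 424), P_1P_4 = (-168, -588, 672).
P_1P_3 × P_1P_4 = (34272, -44352, -30240).
P_1P_2 · (P_1P_3 × P_1P_4) = 0.
The scalar triple product vanishes, so the four points are coplanar.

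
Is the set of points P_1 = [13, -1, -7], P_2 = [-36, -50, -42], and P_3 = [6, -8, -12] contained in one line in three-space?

P_1P_2 = (-49, -49, -35), P_1P_3 = (-7, -7, -5).
P_1P_2 × P_1P_3 = (0, 0, 0).
The cross product vanishes, so the three points are collinear.

Yes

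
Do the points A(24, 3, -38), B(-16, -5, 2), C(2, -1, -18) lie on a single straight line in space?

No

AB = (-40, -8, 40), AC = (-22, -4, 20).
AB × AC = (0, -80, -16).
The cross product is nonzero, so the points do not lie on one line.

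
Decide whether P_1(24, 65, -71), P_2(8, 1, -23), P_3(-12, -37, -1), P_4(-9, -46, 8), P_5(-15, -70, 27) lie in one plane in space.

No

The plane through P_1, P_2, P_3 has normal n = P_1P_2 × P_1P_3 = (416, -608, -672) and equation n·P = 18176.
Checking the remaining points: n·P_4 = 18848, n·P_5 = 18176.
Since n·P_4 = 18848 ≠ 18176, P_4 is off the plane and the points are not all coplanar.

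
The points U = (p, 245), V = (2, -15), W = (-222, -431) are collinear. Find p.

The three points are collinear iff det[UV; UW] = 0.
This determinant is linear in p: (416)p + (-59072) = 0, so p = 142.

142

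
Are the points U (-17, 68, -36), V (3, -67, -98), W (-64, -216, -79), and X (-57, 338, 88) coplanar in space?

A normal to the plane through U, V, W is n = UV × UW = (-11803, 3774, -12025).
The plane has equation n·P = 890183. For X: n·X = 890183.
Equal, so X lies in the plane and all four are coplanar.

Yes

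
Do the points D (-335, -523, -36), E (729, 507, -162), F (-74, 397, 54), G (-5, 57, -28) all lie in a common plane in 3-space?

The four points are coplanar iff the 3×3 determinant with rows DE, DF, DG is zero.
Rows: (1064, 1030, -126), (261, 920, 90), (330, 580, 8).
Expanding along the first row: (1064)(-44840) − (1030)(-27612) + (-126)(-152220) = -89680.
Nonzero ⇒ not coplanar.

No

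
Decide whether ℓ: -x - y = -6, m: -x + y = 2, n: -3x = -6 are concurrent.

The three lines meet at one point iff the augmented coefficient matrix [aᵢ bᵢ cᵢ] has rank < 3, i.e. its determinant vanishes.
Here the determinant is 0.
It vanishes, so the lines are concurrent at (2, 4).

Yes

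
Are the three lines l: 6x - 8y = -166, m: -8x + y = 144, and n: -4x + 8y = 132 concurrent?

Yes

Intersecting l and m: solving the 2×2 system gives (x, y) = (-17, 8).
Substitute into n: (-4)(-17) + (8)(8) = 132.
This equals 132, so (-17, 8) lies on all three lines and they are concurrent.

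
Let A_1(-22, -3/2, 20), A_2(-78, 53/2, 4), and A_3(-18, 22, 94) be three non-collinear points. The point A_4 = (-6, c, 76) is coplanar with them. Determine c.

17/2

Coplanarity requires A_1A_2 · (A_1A_3 × A_1A_4) = 0.
A_1A_2 = (-56, 28, -16), A_1A_3 = (4, 47/2, 74); the triple product is linear in c with coefficient 4080 and constant term -34680.
Setting it to zero: c = 17/2.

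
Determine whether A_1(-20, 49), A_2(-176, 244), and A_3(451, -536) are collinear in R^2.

A_1A_2 = (-156, 195), A_1A_3 = (471, -585).
det[A_1A_2; A_1A_3] = (-156)(-585) − (195)(471) = -585.
The determinant is nonzero, so they are not collinear.

No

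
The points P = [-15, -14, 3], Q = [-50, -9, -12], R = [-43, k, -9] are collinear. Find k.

-10

Direction PQ = (-35, 5, -15). From the x-coordinate of R, the parameter along the line is τ = (-43 − (-15))/(-35) = 4/5.
Then k = (-14) + 4/5·(5) = -10.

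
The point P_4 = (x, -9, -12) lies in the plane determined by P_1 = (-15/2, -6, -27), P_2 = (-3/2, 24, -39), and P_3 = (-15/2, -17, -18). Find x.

-3/2

Coplanarity requires P_1P_2 · (P_1P_3 × P_1P_4) = 0.
P_1P_2 = (6, 30, -12), P_1P_3 = (0, -11, 9); the triple product is linear in x with coefficient 138 and constant term 207.
Setting it to zero: x = -3/2.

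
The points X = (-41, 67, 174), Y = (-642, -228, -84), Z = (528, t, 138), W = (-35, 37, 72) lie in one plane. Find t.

Coplanarity ⇔ det[XY; XZ; XW] = 0.
Expanding, this is linear in t: (62850)t + (-16215300) = 0.
So t = 258.

258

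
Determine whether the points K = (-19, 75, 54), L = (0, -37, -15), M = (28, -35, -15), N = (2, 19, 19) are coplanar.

Yes

With K as base: KL = (19, -112, -69), KM = (47, -110, -69), KN = (21, -56, -35).
KM × KN = (-14, 196, -322).
KL · (KM × KN) = 0.
The scalar triple product vanishes, so the four points are coplanar.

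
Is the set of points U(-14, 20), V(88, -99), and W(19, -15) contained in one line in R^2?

UV = (102, -119), UW = (33, -35).
det[UV; UW] = (102)(-35) − (-119)(33) = 357.
The determinant is nonzero, so they are not collinear.

No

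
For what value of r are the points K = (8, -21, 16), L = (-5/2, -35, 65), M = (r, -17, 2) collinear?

Direction KL = (-21/2, -14, 49). From the y-coordinate of M, the parameter along the line is τ = (-17 − (-21))/(-14) = -2/7.
Then r = 8 + (-2/7)·(-21/2) = 11.

11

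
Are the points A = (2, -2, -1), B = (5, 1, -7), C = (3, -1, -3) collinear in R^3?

Yes

AB = (3, 3, -6), AC = (1, 1, -2).
Each component of AC is 1/3 times the corresponding component of AB, so AC = 1/3·AB and the points are collinear.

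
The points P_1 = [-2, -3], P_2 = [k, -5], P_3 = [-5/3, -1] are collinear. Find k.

-7/3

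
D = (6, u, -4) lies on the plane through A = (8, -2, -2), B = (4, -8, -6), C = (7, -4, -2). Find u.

-5

Coplanarity requires AB · (AC × AD) = 0.
AB = (-4, -6, -4), AC = (-1, -2, 0); the triple product is linear in u with coefficient 4 and constant term 20.
Setting it to zero: u = -5.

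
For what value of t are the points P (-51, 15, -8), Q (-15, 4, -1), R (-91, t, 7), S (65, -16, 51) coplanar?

30

Normal to plane PQS: n = (-432, -1312, 160); plane equation n·X = 1072.
Requiring n·R = 1072: (-1312)t + (40432) = 1072.
So t = 30.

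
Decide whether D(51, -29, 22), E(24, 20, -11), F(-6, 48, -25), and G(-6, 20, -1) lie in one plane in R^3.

The four points are coplanar iff the 3×3 determinant with rows DE, DF, DG is zero.
Rows: (-27, 49, -33), (-57, 77, -47), (-57, 49, -23).
Expanding along the first row: (-27)(532) − (49)(-1368) + (-33)(1596) = 0.
Zero determinant ⇒ coplanar.

Yes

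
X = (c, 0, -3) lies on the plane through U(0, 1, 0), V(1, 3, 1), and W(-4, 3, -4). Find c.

The plane through U, V, W has equation −10x + 10z = 0.
Substituting X: (-10)c + (-30) = 0, so c = -3.

-3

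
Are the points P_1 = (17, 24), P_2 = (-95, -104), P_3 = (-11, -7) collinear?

No

P_1P_2 = (-112, -128), P_1P_3 = (-28, -31).
If collinear, P_1P_3 would be a scalar multiple of P_1P_2. But (-112)·(-31) ≠ (-128)·(-28) (difference -112), so they are not parallel; the points are not collinear.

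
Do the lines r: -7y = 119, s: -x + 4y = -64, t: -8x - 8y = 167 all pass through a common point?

Lines aᵢx + bᵢy = cᵢ with pairwise distinct directions are concurrent exactly when det[aᵢ bᵢ cᵢ] = 0.
Here the determinant is 7.
Nonzero, so no common point exists.

No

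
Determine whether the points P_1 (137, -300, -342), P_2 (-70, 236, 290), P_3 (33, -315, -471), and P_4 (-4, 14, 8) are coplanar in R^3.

No

The four points are coplanar iff the 3×3 determinant with rows P_1P_2, P_1P_3, P_1P_4 is zero.
Rows: (-207, 536, 632), (-104, -15, -129), (-141, 314, 350).
Expanding along the first row: (-207)(35256) − (536)(-54589) + (632)(-34771) = -13560.
Nonzero ⇒ not coplanar.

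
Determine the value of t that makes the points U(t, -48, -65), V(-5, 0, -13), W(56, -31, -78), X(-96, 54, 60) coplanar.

71

The points are coplanar iff UV · (UW × UX) = 0.
Expanding, this is linear in t: (-1247)t + (88537) = 0.
So t = 71.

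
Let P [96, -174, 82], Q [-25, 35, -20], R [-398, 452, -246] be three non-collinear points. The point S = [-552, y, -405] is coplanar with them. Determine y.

793

A normal to the plane is n = PQ × PR = (-4700, 10700, 27500).
S lies in the plane iff n · PS = 0.
This gives (10700)y + (-8485100) = 0, so y = 793.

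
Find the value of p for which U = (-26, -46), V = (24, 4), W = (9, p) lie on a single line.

-11

The three points are collinear iff det[UV; UW] = 0.
This determinant is linear in p: (50)p + (550) = 0, so p = -11.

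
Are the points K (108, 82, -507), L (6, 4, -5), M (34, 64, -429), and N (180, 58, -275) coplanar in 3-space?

Yes

The four points are coplanar iff the 3×3 determinant with rows KL, KM, KN is zero.
Rows: (-102, -78, 502), (-74, -18, 78), (72, -24, 232).
Expanding along the first row: (-102)(-2304) − (-78)(-22784) + (502)(3072) = 0.
Zero determinant ⇒ coplanar.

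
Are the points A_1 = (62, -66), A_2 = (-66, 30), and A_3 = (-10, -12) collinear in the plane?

Yes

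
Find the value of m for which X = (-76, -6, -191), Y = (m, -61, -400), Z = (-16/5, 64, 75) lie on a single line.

-666/5

Direction XZ = (364/5, 70, 266). From the y-coordinate of Y, the parameter along the line is τ = (-61 − (-6))/70 = -11/14.
Then m = (-76) + (-11/14)·(364/5) = -666/5.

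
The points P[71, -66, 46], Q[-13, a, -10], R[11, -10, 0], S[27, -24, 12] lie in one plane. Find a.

-17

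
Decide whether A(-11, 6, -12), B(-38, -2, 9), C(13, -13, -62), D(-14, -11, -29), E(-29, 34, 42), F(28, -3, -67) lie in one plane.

The plane through A, B, C has normal n = AB × AC = (799, -846, 705) and equation n·P = -22325.
Checking the remaining points: n·D = -22325, n·E = -22325, n·F = -22325.
All equal -22325, so all 6 points lie in one plane.

Yes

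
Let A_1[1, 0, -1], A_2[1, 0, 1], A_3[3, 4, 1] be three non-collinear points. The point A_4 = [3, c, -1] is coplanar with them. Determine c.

4

The plane through A_1, A_2, A_3 has equation −8x + 4y = -8.
Substituting A_4: (4)c + (-24) = -8, so c = 4.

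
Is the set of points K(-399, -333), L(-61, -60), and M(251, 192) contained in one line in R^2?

KL = (338, 273), KM = (650, 525).
det[KL; KM] = (338)(525) − (273)(650) = 0.
The determinant is zero, so the points are collinear.

Yes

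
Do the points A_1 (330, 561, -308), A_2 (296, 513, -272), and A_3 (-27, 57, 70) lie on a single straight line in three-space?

A_1A_2 = (-34, -48, 36), A_1A_3 = (-357, -504, 378).
Each component of A_1A_3 is 21/2 times the corresponding component of A_1A_2, so A_1A_3 = 21/2·A_1A_2 and the points are collinear.

Yes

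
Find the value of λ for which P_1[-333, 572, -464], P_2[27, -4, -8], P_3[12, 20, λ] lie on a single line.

-27

Collinearity requires P_1P_2 × P_1P_3 = 0; each component is linear in λ.
The x-component gives (-576)λ + (-15552) = 0, so λ = -27.
The remaining components then also vanish.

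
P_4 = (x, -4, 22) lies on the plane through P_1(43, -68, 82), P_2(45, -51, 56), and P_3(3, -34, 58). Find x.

A normal to the plane is n = P_1P_2 × P_1P_3 = (476, 1088, 748).
P_4 lies in the plane iff n · P_1P_4 = 0.
This gives (476)x + (4284) = 0, so x = -9.

-9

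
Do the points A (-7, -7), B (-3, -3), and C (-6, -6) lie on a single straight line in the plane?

AB = (4, 4), AC = (1, 1).
Twice the signed area of △ABC is (4)(1) − (4)(1) = 0.
The triangle is degenerate (zero area), so the points are collinear.

Yes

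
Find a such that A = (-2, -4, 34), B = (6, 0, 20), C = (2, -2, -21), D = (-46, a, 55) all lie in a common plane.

The points are coplanar iff AB · (AC × AD) = 0.
Expanding, this is linear in a: (384)a + (9984) = 0.
So a = -26.

-26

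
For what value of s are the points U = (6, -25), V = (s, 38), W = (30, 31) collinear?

The three points are collinear iff det[UV; UW] = 0.
This determinant is linear in s: (56)s + (-1848) = 0, so s = 33.

33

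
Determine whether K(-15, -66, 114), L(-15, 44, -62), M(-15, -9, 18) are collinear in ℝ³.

KL = (0, 110, -176), KM = (0, 57, -96).
KL × KM = (-528, 0, 0).
The cross product is nonzero, so the points do not lie on one line.

No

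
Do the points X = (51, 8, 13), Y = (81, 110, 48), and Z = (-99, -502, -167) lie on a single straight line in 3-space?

No

XY = (30, 102, 35), XZ = (-150, -510, -180).
Comparing components 2 and 3: (102)(-180) − (35)(-510) = -510 ≠ 0, so XY and XZ are not parallel and the points are not collinear.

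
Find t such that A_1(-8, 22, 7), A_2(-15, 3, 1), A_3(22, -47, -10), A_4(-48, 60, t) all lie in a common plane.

Coplanarity ⇔ det[A_1A_2; A_1A_3; A_1A_4] = 0.
Expanding, this is linear in t: (1053)t + (-15093) = 0.
So t = 43/3.

43/3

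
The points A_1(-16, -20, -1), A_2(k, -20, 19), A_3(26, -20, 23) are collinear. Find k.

Collinearity requires A_1A_2 × A_1A_3 = 0; each component is linear in k.
The y-component gives (-24)k + (456) = 0, so k = 19.
The remaining components then also vanish.

19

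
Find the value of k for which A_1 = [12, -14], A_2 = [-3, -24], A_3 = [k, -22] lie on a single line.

0

The three points are collinear iff det[A_1A_2; A_1A_3] = 0.
This determinant is linear in k: (10)k + (0) = 0, so k = 0.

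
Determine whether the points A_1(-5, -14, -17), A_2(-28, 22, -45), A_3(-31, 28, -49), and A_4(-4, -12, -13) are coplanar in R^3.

A normal to the plane through A_1, A_2, A_3 is n = A_1A_2 × A_1A_3 = (24, -8, -30).
The plane has equation n·P = 502. For A_4: n·A_4 = 390.
390 ≠ 502, so A_4 is off the plane.

No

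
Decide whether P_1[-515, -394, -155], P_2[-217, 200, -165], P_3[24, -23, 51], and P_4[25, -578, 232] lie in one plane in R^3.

With P_1 as base: P_1P_2 = (298, 594, -10), P_1P_3 = (539, 371, 206), P_1P_4 = (540, -184, 387).
P_1P_3 × P_1P_4 = (181481, -97353, -299516).
P_1P_2 · (P_1P_3 × P_1P_4) = -751184.
Since -751184 ≠ 0, the four points are not coplanar.

No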